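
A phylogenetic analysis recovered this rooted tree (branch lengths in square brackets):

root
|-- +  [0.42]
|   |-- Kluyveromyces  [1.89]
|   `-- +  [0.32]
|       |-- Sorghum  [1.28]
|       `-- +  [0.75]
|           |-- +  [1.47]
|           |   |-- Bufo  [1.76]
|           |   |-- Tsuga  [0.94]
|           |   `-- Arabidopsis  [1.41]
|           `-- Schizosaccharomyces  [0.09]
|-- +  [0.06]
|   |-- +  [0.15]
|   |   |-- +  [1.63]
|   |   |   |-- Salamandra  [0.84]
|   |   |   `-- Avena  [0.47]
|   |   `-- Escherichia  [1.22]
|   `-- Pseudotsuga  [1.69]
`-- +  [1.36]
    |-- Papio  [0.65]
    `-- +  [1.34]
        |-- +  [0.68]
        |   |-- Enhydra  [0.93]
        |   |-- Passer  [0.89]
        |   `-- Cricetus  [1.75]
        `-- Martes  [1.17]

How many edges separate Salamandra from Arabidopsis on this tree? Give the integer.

9

The MRCA of Salamandra and Arabidopsis is the root of the tree.
From Salamandra up to that node: 4 branches. From Arabidopsis up to the same node: 5 branches. Total: 4 + 5 = 9.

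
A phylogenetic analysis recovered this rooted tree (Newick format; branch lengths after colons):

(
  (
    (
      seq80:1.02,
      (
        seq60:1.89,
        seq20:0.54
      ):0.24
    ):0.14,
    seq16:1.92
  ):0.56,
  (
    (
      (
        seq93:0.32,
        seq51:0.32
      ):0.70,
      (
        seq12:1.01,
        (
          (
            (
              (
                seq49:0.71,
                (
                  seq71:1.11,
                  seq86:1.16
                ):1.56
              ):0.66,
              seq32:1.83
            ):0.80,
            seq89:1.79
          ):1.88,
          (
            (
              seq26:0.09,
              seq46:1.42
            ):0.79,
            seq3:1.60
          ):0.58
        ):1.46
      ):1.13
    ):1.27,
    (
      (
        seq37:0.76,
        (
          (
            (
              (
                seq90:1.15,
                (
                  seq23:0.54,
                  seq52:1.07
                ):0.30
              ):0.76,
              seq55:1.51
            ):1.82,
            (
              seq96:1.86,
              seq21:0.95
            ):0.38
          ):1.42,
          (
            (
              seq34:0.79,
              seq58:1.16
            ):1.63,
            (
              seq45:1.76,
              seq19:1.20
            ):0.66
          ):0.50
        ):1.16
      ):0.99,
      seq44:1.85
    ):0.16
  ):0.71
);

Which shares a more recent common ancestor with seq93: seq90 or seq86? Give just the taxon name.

The MRCA of seq93 and seq86 subtends ((seq93,seq51),(seq12,((((seq49,(seq71,seq86)),seq32),seq89),((seq26,seq46),seq3)))) (11 taxa).
The MRCA of seq93 and seq90 subtends (((seq93,seq51),(seq12,((((seq49,(seq71,seq86)),seq32),seq89),((seq26,seq46),seq3)))),((seq37,((((seq90,(seq23,seq52)),seq55),(seq96,seq21)),((seq34,seq58),(seq45,seq19)))),seq44)) (23 taxa).
The first is nested inside the second, so seq93 shares a more recent common ancestor with seq86.

seq86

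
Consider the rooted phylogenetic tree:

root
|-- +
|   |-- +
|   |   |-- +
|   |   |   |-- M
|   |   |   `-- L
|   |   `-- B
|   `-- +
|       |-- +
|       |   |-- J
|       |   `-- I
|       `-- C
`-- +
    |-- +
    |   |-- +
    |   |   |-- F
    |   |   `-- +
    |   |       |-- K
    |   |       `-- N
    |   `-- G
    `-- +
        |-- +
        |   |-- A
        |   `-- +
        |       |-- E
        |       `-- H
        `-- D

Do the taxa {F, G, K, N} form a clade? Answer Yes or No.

Yes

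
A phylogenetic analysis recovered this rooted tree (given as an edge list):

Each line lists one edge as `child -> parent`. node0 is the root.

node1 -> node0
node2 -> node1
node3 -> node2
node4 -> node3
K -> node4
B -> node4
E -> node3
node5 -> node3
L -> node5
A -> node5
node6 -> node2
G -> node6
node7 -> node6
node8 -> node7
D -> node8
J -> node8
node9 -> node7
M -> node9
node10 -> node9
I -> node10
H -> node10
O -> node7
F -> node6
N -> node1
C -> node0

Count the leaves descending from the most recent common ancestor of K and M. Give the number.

13

The MRCA of K and M is the node subtending (((K,B),E,(L,A)),(G,((D,J),(M,(I,H)),O),F)).
That clade contains 13 terminal taxa: A, B, D, E, F, G, H, I, J, K, L, M, O.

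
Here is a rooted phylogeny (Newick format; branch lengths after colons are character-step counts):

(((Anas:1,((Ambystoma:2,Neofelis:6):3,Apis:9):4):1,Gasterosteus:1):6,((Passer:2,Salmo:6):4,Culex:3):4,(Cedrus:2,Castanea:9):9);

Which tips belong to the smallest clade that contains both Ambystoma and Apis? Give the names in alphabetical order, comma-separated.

Tracing Ambystoma: it sits inside (Ambystoma,Neofelis).
Tracing Apis: it sits inside ((Ambystoma,Neofelis),Apis).
The smallest clade enclosing both is ((Ambystoma,Neofelis),Apis); the answer is its 3 terminal taxa in alphabetical order.

Ambystoma, Apis, Neofelis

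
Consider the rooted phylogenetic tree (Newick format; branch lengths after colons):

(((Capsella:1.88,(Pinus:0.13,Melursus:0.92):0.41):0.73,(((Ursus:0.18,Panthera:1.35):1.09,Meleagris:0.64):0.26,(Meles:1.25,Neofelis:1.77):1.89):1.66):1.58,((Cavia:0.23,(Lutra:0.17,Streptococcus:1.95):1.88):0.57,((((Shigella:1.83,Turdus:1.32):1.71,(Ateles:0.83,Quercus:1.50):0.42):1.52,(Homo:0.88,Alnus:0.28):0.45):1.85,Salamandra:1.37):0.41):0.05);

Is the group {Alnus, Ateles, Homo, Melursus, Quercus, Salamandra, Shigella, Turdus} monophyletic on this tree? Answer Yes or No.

The MRCA of the listed taxa is the root, so the smallest clade containing them is the whole tree.
That clade also contains Capsella, Cavia, Lutra, Meleagris, Meles, Neofelis, Panthera, Pinus, Streptococcus, Ursus, which are not in the proposed group, so the group is not monophyletic.

No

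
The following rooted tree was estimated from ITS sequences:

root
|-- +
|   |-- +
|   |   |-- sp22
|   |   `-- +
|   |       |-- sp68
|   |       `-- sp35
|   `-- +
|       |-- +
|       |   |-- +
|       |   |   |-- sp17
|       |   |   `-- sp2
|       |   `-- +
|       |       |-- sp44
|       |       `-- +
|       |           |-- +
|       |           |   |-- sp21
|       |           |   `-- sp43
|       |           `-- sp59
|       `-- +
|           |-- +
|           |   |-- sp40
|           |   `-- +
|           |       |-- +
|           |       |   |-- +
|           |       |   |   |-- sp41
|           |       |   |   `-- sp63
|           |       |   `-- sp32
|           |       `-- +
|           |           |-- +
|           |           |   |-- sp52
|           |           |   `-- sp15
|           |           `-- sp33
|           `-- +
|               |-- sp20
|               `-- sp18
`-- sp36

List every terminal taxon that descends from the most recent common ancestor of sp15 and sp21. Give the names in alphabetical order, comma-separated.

Tracing sp15: it sits inside (sp52,sp15).
Tracing sp21: it sits inside (sp21,sp43).
The smallest clade enclosing both is (((sp17,sp2),(sp44,((sp21,sp43),sp59))),((sp40,(((sp41,sp63),sp32),((sp52,sp15),sp33))),(sp20,sp18))); the answer is its 15 terminal taxa in alphabetical order.

sp15, sp17, sp18, sp2, sp20, sp21, sp32, sp33, sp40, sp41, sp43, sp44, sp52, sp59, sp63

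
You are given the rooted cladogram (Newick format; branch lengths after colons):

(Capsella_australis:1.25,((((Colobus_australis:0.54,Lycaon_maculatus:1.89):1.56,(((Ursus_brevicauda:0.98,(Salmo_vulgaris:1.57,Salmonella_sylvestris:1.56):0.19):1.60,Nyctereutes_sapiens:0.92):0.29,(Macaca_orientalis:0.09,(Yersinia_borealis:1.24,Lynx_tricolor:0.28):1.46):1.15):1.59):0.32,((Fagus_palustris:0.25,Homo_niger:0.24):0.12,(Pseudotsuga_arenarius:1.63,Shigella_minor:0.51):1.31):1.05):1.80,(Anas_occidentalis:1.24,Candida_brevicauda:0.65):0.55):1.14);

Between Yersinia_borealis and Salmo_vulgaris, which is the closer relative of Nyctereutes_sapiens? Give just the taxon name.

Salmo_vulgaris

The MRCA of Nyctereutes_sapiens and Salmo_vulgaris subtends ((Ursus_brevicauda,(Salmo_vulgaris,Salmonella_sylvestris)),Nyctereutes_sapiens) (4 taxa).
The MRCA of Nyctereutes_sapiens and Yersinia_borealis subtends (((Ursus_brevicauda,(Salmo_vulgaris,Salmonella_sylvestris)),Nyctereutes_sapiens),(Macaca_orientalis,(Yersinia_borealis,Lynx_tricolor))) (7 taxa).
The first is nested inside the second, so Nyctereutes_sapiens shares a more recent common ancestor with Salmo_vulgaris.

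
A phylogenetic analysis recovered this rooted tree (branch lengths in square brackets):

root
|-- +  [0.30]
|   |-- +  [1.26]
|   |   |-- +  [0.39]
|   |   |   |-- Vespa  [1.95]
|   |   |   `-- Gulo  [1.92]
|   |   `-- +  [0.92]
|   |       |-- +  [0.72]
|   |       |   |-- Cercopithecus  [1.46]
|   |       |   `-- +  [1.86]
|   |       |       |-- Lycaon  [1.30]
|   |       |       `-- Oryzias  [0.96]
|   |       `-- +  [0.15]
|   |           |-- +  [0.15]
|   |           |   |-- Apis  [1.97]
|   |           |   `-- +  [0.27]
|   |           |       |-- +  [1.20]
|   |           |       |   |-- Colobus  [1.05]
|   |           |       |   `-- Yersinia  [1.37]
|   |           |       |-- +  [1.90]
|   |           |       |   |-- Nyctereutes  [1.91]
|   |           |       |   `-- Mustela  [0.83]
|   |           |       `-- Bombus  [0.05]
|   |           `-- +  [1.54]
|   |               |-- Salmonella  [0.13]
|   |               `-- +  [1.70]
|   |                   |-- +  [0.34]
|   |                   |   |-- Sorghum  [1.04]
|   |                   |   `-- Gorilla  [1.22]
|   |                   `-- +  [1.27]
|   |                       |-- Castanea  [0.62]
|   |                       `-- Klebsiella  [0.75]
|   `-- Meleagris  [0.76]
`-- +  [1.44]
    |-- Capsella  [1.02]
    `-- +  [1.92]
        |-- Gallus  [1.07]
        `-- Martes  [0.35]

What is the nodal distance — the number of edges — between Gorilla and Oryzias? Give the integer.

The MRCA of Gorilla and Oryzias is the node subtending ((Cercopithecus,(Lycaon,Oryzias)),((Apis,((Colobus,Yersinia),(Nyctereutes,Mustela),Bombus)),(Salmonella,((Sorghum,Gorilla),(Castanea,Klebsiella))))).
From Gorilla up to that node: 5 branches. From Oryzias up to the same node: 3 branches. Total: 5 + 3 = 8.

8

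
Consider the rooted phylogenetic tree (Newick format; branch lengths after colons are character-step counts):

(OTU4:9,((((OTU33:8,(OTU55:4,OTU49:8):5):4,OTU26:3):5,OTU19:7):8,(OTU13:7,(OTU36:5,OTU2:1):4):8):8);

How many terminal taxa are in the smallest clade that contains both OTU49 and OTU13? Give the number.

8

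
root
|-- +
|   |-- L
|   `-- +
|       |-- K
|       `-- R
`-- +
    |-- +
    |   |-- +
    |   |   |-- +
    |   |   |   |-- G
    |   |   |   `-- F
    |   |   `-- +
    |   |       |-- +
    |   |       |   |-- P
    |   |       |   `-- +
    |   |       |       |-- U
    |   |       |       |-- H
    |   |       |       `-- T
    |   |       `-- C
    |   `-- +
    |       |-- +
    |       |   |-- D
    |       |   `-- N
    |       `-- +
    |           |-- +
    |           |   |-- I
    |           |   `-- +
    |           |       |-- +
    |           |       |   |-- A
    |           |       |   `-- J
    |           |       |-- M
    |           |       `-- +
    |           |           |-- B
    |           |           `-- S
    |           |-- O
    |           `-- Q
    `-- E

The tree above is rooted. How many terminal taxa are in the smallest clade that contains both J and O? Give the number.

The MRCA of J and O is the node subtending ((I,((A,J),M,(B,S))),O,Q).
That clade contains 8 terminal taxa: A, B, I, J, M, O, Q, S.

8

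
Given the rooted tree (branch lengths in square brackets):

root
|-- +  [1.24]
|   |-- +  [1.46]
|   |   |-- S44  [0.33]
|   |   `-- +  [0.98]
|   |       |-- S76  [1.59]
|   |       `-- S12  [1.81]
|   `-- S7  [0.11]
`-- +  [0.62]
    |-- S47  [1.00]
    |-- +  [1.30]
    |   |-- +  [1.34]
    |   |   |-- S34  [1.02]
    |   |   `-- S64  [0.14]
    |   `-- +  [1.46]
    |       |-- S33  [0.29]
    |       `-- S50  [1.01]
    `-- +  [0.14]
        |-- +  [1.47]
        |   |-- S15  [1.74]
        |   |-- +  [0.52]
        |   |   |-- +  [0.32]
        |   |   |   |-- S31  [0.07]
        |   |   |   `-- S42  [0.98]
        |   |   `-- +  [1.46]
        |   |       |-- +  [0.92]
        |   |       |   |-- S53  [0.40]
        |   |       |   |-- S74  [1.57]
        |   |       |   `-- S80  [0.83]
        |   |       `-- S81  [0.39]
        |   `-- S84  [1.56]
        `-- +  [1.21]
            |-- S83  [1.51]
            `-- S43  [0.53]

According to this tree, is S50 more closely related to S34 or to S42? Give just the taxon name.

S34

The MRCA of S50 and S34 subtends ((S34,S64),(S33,S50)) (4 taxa).
The MRCA of S50 and S42 subtends (S47,((S34,S64),(S33,S50)),((S15,((S31,S42),((S53,S74,S80),S81)),S84),(S83,S43))) (15 taxa).
The first is nested inside the second, so S50 shares a more recent common ancestor with S34.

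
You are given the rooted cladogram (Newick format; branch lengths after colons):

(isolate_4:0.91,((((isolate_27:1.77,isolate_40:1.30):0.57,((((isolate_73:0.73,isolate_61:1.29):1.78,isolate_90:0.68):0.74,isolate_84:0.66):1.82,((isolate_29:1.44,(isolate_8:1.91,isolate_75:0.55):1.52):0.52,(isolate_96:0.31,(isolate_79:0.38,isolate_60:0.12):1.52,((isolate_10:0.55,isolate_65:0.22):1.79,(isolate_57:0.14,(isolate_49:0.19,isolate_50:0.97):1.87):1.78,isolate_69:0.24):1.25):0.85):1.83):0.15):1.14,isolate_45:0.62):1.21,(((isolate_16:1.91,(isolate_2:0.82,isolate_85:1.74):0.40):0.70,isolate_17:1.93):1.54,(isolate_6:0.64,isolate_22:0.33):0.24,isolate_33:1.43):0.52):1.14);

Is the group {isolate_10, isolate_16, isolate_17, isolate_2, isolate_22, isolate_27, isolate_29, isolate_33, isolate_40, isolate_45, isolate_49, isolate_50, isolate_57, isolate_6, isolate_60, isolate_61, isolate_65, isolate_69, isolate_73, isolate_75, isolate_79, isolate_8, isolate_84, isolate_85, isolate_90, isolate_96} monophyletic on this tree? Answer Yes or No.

The most recent common ancestor of these taxa subtends ((((isolate_27,isolate_40),((((isolate_73,isolate_61),isolate_90),isolate_84),((isolate_29,(isolate_8,isolate_75)),(isolate_96,(isolate_79,isolate_60),((isolate_10,isolate_65),(isolate_57,(isolate_49,isolate_50)),isolate_69))))),isolate_45),(((isolate_16,(isolate_2,isolate_85)),isolate_17),(isolate_6,isolate_22),isolate_33)).
That clade has exactly 26 tips — every listed taxon and nothing else — so the group is monophyletic.

Yes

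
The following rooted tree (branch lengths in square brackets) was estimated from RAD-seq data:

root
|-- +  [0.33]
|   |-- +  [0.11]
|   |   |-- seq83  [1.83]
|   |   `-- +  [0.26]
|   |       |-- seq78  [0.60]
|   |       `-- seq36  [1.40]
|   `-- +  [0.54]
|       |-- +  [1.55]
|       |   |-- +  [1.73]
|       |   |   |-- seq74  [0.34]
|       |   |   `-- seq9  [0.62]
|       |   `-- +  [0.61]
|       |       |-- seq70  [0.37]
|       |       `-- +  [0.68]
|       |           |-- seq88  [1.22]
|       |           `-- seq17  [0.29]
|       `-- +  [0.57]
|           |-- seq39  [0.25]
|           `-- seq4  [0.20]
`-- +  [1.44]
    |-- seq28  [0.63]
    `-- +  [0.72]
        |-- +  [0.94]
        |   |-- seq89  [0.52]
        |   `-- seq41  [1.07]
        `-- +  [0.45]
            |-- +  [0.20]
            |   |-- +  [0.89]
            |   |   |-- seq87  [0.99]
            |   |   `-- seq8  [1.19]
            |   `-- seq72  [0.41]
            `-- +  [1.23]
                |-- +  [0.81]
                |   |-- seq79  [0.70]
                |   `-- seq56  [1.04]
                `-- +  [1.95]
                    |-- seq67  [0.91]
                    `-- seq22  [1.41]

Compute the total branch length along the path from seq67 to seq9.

11.47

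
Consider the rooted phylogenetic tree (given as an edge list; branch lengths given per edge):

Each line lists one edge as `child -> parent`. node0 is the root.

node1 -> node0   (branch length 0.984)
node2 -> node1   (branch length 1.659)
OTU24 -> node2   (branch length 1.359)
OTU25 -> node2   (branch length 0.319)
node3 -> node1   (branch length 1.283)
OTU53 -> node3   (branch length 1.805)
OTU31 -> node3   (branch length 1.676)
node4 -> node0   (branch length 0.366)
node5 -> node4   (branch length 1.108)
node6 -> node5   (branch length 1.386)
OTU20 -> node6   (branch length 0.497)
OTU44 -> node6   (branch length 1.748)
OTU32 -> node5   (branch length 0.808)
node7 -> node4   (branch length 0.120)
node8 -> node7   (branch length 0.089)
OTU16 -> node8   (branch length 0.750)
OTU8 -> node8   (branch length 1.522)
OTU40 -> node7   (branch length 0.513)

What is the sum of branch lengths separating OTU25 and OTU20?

The path runs OTU25 → … → MRCA → … → OTU20; the MRCA is the root of the tree.
Branch lengths along that path: 0.319 + 1.659 + 0.984 + 0.366 + 1.108 + 1.386 + 0.497 = 6.319.

6.319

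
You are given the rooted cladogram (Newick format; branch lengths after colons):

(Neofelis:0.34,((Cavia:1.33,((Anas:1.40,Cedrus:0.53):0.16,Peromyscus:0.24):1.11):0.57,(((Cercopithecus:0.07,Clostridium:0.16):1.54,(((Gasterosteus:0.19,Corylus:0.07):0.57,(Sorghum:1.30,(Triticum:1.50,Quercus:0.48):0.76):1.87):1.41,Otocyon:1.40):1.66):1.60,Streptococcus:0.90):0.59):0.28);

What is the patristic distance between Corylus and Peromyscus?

The path runs Corylus → … → MRCA → … → Peromyscus; the MRCA is the node subtending ((Cavia,((Anas,Cedrus),Peromyscus)),(((Cercopithecus,Clostridium),(((Gasterosteus,Corylus),(Sorghum,(Triticum,Quercus))),Otocyon)),Streptococcus)).
Branch lengths along that path: 0.07 + 0.57 + 1.41 + 1.66 + 1.60 + 0.59 + 0.57 + 1.11 + 0.24 = 7.82.

7.82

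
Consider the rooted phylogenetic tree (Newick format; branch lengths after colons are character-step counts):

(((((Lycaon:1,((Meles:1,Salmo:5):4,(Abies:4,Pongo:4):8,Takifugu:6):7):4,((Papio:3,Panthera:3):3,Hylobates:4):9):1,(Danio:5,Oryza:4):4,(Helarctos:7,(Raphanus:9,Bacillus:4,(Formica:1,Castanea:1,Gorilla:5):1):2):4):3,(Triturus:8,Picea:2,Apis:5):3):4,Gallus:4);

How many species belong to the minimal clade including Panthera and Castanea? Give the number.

17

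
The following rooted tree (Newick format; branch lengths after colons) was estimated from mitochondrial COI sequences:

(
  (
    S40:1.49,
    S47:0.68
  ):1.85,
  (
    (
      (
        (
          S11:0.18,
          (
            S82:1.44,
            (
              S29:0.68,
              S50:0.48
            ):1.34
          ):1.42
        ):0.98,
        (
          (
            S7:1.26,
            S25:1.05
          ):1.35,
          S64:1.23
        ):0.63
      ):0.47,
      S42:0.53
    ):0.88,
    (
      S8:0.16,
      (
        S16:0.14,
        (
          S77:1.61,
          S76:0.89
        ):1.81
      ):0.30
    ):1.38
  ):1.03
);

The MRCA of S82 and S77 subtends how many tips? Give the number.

12

The MRCA of S82 and S77 is the node subtending ((((S11,(S82,(S29,S50))),((S7,S25),S64)),S42),(S8,(S16,(S77,S76)))).
That clade contains 12 terminal taxa: S11, S16, S25, S29, S42, S50, S64, S7, S76, S77, S8, S82.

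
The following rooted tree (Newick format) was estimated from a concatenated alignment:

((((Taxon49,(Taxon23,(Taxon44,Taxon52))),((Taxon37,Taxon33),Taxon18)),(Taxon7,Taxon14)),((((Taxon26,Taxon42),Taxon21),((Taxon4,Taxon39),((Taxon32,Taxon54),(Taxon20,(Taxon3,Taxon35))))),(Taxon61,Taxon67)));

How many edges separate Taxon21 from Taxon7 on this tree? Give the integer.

7

The MRCA of Taxon21 and Taxon7 is the root of the tree.
From Taxon21 up to that node: 4 branches. From Taxon7 up to the same node: 3 branches. Total: 4 + 3 = 7.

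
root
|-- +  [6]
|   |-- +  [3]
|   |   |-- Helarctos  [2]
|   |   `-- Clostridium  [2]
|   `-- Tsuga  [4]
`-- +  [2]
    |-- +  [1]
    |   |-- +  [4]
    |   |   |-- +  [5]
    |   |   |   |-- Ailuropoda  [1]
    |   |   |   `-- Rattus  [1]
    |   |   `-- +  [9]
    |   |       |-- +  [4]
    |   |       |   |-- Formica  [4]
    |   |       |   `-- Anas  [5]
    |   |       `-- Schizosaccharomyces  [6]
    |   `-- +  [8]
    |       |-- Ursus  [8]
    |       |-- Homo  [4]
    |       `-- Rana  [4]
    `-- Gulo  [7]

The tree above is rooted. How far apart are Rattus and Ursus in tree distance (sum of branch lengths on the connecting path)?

The path runs Rattus → … → MRCA → … → Ursus; the MRCA is the node subtending (((Ailuropoda,Rattus),((Formica,Anas),Schizosaccharomyces)),(Ursus,Homo,Rana)).
Branch lengths along that path: 1 + 5 + 4 + 8 + 8 = 26.

26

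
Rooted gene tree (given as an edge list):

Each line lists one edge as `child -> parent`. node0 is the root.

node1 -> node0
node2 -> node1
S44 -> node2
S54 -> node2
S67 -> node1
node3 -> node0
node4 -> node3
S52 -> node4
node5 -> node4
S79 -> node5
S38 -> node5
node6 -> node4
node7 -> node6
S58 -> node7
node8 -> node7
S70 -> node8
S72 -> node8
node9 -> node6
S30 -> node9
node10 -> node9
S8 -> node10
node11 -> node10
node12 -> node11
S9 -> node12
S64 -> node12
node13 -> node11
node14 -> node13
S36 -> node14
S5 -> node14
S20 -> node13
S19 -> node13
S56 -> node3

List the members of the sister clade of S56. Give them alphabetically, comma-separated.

S19, S20, S30, S36, S38, S5, S52, S58, S64, S70, S72, S79, S8, S9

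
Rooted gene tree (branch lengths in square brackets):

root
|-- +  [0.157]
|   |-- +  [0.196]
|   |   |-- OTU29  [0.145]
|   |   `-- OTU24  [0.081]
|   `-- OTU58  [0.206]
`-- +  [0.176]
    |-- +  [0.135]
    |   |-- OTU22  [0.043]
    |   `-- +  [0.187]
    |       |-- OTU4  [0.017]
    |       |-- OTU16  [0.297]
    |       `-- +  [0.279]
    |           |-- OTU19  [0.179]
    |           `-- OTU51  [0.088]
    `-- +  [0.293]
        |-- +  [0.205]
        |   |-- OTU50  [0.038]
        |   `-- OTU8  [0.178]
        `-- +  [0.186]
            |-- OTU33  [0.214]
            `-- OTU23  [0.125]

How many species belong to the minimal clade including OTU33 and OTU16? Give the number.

9

The MRCA of OTU33 and OTU16 is the node subtending ((OTU22,(OTU4,OTU16,(OTU19,OTU51))),((OTU50,OTU8),(OTU33,OTU23))).
That clade contains 9 terminal taxa: OTU16, OTU19, OTU22, OTU23, OTU33, OTU4, OTU50, OTU51, OTU8.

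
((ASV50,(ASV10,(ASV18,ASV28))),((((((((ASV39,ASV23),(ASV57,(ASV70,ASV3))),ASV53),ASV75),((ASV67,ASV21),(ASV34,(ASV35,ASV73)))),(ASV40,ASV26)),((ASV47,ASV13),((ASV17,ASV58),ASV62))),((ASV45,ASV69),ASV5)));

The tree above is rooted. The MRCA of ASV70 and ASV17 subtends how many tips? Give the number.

19

The MRCA of ASV70 and ASV17 is the node subtending (((((((ASV39,ASV23),(ASV57,(ASV70,ASV3))),ASV53),ASV75),((ASV67,ASV21),(ASV34,(ASV35,ASV73)))),(ASV40,ASV26)),((ASV47,ASV13),((ASV17,ASV58),ASV62))).
That clade contains 19 terminal taxa: ASV13, ASV17, ASV21, ASV23, ASV26, ASV3, ASV34, ASV35, ASV39, ASV40, ASV47, ASV53, ASV57, ASV58, ASV62, ASV67, ASV70, ASV73, ASV75.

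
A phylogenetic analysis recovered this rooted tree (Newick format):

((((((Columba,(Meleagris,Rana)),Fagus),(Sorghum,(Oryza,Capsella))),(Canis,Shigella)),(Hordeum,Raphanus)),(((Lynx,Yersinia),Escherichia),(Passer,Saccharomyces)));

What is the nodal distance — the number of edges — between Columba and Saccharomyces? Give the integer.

9

The MRCA of Columba and Saccharomyces is the root of the tree.
From Columba up to that node: 6 branches. From Saccharomyces up to the same node: 3 branches. Total: 6 + 3 = 9.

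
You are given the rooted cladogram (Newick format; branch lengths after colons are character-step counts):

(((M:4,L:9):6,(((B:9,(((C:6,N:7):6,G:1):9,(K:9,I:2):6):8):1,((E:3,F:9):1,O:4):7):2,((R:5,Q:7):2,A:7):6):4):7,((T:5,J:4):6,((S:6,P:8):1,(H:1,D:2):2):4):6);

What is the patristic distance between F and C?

47

The path runs F → … → MRCA → … → C; the MRCA is the node subtending ((B,(((C,N),G),(K,I))),((E,F),O)).
Branch lengths along that path: 9 + 1 + 7 + 1 + 8 + 9 + 6 + 6 = 47.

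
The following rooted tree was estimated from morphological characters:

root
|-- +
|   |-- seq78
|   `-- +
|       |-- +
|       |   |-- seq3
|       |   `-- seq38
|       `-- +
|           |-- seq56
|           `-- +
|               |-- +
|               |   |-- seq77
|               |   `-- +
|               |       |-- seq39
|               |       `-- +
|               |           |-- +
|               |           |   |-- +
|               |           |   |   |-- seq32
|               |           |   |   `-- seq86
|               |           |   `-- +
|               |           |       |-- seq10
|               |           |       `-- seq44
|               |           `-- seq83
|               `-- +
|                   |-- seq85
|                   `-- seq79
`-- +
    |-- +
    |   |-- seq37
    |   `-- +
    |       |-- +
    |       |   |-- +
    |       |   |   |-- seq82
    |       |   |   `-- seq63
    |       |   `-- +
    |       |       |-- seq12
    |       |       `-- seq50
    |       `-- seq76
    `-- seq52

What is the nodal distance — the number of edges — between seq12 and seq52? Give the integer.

6

The MRCA of seq12 and seq52 is the node subtending ((seq37,(((seq82,seq63),(seq12,seq50)),seq76)),seq52).
From seq12 up to that node: 5 branches. From seq52 up to the same node: 1 branch. Total: 5 + 1 = 6.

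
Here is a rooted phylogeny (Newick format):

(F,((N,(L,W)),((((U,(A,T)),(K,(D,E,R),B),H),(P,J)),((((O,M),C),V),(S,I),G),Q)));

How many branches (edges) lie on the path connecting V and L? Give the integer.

7

The MRCA of V and L is the node subtending ((N,(L,W)),((((U,(A,T)),(K,(D,E,R),B),H),(P,J)),((((O,M),C),V),(S,I),G),Q)).
From V up to that node: 4 branches. From L up to the same node: 3 branches. Total: 4 + 3 = 7.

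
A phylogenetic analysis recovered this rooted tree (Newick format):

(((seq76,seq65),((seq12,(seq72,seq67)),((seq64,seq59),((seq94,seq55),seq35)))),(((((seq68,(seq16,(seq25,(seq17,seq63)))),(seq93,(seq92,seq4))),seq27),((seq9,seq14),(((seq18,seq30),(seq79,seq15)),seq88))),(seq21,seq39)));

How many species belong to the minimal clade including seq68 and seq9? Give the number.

16

The MRCA of seq68 and seq9 is the node subtending ((((seq68,(seq16,(seq25,(seq17,seq63)))),(seq93,(seq92,seq4))),seq27),((seq9,seq14),(((seq18,seq30),(seq79,seq15)),seq88))).
That clade contains 16 terminal taxa: seq14, seq15, seq16, seq17, seq18, seq25, seq27, seq30, seq4, seq63, seq68, seq79, seq88, seq9, seq92, seq93.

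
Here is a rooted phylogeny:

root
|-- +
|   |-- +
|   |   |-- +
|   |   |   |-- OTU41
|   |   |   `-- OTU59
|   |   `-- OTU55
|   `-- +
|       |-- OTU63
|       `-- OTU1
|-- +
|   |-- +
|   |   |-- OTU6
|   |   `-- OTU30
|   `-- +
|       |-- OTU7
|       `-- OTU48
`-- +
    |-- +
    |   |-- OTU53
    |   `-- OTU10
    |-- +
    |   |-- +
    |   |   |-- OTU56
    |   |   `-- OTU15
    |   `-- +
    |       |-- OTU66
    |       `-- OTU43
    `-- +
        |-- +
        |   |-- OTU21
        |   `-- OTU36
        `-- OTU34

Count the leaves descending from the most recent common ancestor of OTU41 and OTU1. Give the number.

5

The MRCA of OTU41 and OTU1 is the node subtending (((OTU41,OTU59),OTU55),(OTU63,OTU1)).
That clade contains 5 terminal taxa: OTU1, OTU41, OTU55, OTU59, OTU63.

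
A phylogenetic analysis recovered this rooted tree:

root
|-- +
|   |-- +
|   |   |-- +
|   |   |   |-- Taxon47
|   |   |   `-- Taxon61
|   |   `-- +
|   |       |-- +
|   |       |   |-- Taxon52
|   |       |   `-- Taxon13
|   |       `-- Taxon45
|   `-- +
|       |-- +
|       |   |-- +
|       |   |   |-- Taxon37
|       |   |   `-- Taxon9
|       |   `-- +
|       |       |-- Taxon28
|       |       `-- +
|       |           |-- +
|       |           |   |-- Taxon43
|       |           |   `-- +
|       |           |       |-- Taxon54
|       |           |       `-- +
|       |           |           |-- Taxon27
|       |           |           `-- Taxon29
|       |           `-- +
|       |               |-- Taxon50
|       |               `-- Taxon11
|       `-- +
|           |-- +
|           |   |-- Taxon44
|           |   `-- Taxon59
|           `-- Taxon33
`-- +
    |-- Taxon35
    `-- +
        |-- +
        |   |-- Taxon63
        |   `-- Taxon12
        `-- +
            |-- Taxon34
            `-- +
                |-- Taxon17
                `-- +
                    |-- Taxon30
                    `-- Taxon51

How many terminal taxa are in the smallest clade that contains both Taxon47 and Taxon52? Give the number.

5

The MRCA of Taxon47 and Taxon52 is the node subtending ((Taxon47,Taxon61),((Taxon52,Taxon13),Taxon45)).
That clade contains 5 terminal taxa: Taxon13, Taxon45, Taxon47, Taxon52, Taxon61.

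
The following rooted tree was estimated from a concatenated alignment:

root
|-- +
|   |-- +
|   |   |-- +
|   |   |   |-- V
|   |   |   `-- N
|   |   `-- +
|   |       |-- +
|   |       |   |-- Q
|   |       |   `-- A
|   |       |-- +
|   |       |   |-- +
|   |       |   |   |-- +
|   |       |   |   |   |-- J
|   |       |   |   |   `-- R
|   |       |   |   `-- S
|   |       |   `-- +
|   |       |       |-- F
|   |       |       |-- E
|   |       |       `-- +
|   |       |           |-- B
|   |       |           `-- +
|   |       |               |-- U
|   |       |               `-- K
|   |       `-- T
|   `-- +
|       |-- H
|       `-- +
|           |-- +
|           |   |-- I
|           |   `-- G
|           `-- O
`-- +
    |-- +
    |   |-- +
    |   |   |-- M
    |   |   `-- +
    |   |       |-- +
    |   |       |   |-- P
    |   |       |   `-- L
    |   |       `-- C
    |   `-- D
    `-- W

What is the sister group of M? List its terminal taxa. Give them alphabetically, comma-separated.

C, L, P

M attaches to the tree at the node subtending (M,((P,L),C)).
The other lineage descending from that same node — the sister group — is ((P,L),C); its 3 tips in alphabetical order are the answer.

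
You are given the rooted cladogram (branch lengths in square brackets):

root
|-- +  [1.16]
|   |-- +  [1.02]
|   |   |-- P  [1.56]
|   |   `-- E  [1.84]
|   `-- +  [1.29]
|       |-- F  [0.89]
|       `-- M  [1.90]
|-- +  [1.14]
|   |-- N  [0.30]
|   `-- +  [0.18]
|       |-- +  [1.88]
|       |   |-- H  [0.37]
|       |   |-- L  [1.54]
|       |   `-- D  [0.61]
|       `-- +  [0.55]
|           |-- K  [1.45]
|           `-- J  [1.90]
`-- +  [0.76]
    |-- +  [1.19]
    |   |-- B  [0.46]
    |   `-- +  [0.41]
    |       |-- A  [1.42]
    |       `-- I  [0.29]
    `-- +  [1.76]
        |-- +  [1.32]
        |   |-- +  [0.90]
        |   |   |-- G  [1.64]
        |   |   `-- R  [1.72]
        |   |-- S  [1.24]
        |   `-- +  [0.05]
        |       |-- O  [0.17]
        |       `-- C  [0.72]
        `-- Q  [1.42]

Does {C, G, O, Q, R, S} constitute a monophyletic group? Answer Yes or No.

The most recent common ancestor of these taxa subtends (((G,R),S,(O,C)),Q).
That clade has exactly 6 tips — every listed taxon and nothing else — so the group is monophyletic.

Yes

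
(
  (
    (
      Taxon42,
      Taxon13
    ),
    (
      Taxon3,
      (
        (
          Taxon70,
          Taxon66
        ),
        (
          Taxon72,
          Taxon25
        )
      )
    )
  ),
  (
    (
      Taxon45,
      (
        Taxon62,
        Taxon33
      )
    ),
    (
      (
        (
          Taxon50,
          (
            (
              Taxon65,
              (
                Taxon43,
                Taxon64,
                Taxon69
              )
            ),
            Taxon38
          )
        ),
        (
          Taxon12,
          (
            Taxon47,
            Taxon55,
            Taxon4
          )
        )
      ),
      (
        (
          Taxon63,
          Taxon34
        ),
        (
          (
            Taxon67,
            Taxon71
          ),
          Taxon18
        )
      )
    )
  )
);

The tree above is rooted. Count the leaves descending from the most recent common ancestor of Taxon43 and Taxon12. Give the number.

10

The MRCA of Taxon43 and Taxon12 is the node subtending ((Taxon50,((Taxon65,(Taxon43,Taxon64,Taxon69)),Taxon38)),(Taxon12,(Taxon47,Taxon55,Taxon4))).
That clade contains 10 terminal taxa: Taxon12, Taxon38, Taxon4, Taxon43, Taxon47, Taxon50, Taxon55, Taxon64, Taxon65, Taxon69.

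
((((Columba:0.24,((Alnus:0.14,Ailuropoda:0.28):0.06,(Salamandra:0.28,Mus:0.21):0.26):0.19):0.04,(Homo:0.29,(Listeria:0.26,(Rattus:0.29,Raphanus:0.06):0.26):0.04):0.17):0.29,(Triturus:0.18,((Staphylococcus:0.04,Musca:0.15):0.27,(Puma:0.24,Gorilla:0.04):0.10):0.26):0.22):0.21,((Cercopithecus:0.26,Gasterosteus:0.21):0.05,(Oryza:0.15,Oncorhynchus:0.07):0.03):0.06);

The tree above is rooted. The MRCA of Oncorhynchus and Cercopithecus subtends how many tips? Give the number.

The MRCA of Oncorhynchus and Cercopithecus is the node subtending ((Cercopithecus,Gasterosteus),(Oryza,Oncorhynchus)).
That clade contains 4 terminal taxa: Cercopithecus, Gasterosteus, Oncorhynchus, Oryza.

4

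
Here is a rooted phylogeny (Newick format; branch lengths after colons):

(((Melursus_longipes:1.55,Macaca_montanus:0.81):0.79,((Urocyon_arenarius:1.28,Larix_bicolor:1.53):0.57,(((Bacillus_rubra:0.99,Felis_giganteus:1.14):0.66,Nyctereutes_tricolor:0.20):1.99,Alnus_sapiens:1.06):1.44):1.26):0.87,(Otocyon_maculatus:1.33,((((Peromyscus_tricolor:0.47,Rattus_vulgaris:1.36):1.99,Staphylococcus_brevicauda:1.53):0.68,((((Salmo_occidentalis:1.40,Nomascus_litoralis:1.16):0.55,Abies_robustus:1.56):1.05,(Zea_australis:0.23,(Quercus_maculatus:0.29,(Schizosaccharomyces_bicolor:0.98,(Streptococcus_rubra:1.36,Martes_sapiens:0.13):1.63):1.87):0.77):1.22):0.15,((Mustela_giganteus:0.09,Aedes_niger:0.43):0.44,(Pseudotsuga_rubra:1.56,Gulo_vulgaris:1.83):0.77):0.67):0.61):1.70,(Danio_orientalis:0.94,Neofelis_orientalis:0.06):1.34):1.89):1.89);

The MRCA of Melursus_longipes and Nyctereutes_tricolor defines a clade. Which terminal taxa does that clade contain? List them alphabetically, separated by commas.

Alnus_sapiens, Bacillus_rubra, Felis_giganteus, Larix_bicolor, Macaca_montanus, Melursus_longipes, Nyctereutes_tricolor, Urocyon_arenarius

Tracing Melursus_longipes: it sits inside (Melursus_longipes,Macaca_montanus).
Tracing Nyctereutes_tricolor: it sits inside ((Bacillus_rubra,Felis_giganteus),Nyctereutes_tricolor).
The smallest clade enclosing both is ((Melursus_longipes,Macaca_montanus),((Urocyon_arenarius,Larix_bicolor),(((Bacillus_rubra,Felis_giganteus),Nyctereutes_tricolor),Alnus_sapiens))); the answer is its 8 terminal taxa in alphabetical order.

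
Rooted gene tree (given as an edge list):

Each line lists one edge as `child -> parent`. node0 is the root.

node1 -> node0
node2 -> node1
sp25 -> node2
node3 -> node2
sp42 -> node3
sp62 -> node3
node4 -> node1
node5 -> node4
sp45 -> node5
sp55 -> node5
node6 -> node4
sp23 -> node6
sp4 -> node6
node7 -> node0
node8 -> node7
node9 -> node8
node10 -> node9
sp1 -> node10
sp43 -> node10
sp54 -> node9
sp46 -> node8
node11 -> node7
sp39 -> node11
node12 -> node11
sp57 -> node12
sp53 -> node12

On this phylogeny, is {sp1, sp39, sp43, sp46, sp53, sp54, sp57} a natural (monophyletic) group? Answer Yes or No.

The most recent common ancestor of these taxa subtends ((((sp1,sp43),sp54),sp46),(sp39,(sp57,sp53))).
That clade has exactly 7 tips — every listed taxon and nothing else — so the group is monophyletic.

Yes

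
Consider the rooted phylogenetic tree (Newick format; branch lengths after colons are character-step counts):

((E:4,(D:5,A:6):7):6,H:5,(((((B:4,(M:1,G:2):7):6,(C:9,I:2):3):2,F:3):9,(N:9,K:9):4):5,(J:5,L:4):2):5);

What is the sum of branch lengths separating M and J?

37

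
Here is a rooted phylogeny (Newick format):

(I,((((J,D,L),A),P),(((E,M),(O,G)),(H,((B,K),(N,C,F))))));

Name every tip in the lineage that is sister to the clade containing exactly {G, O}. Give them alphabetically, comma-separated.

E, M

The clade containing exactly {G, O} attaches to the tree at the node subtending ((E,M),(O,G)).
The other lineage descending from that same node — the sister group — is (E,M); its 2 tips in alphabetical order are the answer.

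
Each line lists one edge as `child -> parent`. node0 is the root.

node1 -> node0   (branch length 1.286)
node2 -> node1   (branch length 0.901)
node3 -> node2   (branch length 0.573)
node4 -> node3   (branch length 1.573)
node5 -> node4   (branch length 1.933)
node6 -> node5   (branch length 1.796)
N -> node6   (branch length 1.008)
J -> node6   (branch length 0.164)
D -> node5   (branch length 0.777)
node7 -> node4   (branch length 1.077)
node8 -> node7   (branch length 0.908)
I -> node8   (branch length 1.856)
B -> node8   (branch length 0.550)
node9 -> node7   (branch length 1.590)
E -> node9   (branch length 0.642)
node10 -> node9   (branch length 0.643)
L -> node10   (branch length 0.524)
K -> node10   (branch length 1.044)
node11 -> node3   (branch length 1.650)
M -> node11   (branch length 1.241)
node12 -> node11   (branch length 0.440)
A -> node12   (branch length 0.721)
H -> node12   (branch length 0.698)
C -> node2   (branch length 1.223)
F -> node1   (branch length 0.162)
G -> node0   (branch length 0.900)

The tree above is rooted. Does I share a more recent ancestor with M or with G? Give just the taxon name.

M

The MRCA of I and M subtends ((((N,J),D),((I,B),(E,(L,K)))),(M,(A,H))) (11 taxa).
The MRCA of I and G is the root, subtending the entire tree (14 taxa).
The first is nested inside the second, so I shares a more recent common ancestor with M.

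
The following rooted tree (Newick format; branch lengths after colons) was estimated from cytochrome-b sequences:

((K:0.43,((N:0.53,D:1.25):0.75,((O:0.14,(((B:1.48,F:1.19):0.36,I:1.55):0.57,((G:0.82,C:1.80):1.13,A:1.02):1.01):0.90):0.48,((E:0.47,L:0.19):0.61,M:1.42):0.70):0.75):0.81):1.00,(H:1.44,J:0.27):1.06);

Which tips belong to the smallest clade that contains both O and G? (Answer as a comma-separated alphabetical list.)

A, B, C, F, G, I, O

Tracing O: it sits inside (O,(((B,F),I),((G,C),A))).
Tracing G: it sits inside (G,C).
The smallest clade enclosing both is (O,(((B,F),I),((G,C),A))); the answer is its 7 terminal taxa in alphabetical order.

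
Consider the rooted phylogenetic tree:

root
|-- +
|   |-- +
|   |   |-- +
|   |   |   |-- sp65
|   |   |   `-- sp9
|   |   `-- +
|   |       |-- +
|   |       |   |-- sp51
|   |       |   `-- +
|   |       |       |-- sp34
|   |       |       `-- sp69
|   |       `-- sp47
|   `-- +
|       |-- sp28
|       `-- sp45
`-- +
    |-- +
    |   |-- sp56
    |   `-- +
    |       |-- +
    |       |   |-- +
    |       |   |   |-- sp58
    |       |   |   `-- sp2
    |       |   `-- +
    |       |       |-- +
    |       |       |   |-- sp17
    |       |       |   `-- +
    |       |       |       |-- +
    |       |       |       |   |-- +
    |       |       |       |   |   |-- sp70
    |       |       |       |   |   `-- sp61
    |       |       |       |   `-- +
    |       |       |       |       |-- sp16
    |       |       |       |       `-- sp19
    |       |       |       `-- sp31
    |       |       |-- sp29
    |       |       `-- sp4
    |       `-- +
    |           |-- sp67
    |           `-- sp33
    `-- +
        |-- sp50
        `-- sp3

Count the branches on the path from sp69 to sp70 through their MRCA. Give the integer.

16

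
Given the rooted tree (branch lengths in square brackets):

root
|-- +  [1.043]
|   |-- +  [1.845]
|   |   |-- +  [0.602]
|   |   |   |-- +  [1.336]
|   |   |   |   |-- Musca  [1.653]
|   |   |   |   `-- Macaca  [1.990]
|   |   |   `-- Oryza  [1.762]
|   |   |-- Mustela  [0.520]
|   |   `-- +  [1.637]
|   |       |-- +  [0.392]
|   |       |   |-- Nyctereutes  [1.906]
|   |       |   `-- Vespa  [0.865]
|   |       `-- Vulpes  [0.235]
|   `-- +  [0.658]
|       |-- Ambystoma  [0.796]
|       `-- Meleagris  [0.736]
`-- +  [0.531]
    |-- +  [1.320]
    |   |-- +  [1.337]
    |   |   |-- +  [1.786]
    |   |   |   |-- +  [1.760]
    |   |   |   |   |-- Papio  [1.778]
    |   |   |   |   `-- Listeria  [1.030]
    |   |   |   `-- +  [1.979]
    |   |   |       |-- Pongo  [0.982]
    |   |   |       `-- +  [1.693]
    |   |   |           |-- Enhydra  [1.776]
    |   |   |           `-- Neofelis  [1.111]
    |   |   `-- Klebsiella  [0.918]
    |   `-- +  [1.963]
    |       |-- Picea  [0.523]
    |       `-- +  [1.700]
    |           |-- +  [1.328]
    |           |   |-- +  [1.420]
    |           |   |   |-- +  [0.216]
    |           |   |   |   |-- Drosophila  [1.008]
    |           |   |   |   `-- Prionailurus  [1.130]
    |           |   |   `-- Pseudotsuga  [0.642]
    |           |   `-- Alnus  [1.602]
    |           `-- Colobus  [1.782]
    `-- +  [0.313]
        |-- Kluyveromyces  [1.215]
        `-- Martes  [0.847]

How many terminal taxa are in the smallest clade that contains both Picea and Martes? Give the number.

The MRCA of Picea and Martes is the node subtending (((((Papio,Listeria),(Pongo,(Enhydra,Neofelis))),Klebsiella),(Picea,((((Drosophila,Prionailurus),Pseudotsuga),Alnus),Colobus))),(Kluyveromyces,Martes)).
That clade contains 14 terminal taxa: Alnus, Colobus, Drosophila, Enhydra, Klebsiella, Kluyveromyces, Listeria, Martes, Neofelis, Papio, Picea, Pongo, Prionailurus, Pseudotsuga.

14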